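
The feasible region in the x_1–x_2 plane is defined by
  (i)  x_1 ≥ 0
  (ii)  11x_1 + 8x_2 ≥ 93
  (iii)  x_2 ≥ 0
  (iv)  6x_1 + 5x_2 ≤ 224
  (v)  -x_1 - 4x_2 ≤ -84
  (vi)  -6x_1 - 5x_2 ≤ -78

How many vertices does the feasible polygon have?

3

Pairwise boundary intersections that survive every other constraint:
  (0, 224/5)
  (0, 21)
  (476/19, 280/19)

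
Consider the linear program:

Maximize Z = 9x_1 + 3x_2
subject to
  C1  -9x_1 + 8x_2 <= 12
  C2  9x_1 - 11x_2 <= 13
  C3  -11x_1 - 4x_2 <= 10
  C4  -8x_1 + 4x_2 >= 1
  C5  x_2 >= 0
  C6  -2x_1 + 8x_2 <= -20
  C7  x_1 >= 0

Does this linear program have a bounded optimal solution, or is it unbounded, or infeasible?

infeasible

The boundaries -9x_1 + 8x_2 = 12 and -8x_1 + 4x_2 = 1 meet at (10/7, 87/28), but that point violates -2x_1 + 8x_2 ≤ -20. Every candidate vertex is excluded by some other constraint, so the feasible region is empty.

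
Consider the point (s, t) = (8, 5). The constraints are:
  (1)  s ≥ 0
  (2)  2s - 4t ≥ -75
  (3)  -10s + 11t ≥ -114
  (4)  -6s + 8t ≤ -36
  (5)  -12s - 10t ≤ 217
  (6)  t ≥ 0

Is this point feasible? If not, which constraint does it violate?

not feasible — violates (4)

Constraint (4): -6s + 8t = -8, which is not ≤ -36. All other constraints are satisfied.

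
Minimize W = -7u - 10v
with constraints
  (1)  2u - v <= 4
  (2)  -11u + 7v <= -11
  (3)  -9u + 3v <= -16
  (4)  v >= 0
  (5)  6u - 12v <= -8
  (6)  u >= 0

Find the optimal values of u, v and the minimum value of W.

u = 17/3, v = 22/3, minimum W = -113

The binding constraints are 2u - v = 4 and -11u + 7v = -11.
Solving simultaneously gives u = 17/3, v = 22/3.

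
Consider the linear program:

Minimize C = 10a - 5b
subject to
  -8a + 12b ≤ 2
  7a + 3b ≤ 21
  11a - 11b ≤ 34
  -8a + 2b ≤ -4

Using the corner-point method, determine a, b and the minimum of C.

a = 13/20, b = 3/5, minimum C = 7/2

Feasible corners and C = 10a - 5b:
  (41/18, 91/54) → C = 775/54
  (13/20, 3/5) → C = 7/2
  (333/110, -7/110) → C = 673/22
  (-4/11, -38/11) → C = 150/11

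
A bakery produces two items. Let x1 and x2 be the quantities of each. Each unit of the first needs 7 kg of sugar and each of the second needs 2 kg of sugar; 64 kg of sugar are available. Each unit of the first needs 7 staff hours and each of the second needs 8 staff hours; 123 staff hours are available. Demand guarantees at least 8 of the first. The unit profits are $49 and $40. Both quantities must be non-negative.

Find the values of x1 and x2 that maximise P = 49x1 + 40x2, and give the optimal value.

Feasible corners and P = 49x1 + 40x2:
  (64/7, 0) → P = 448
  (8, 0) → P = 392
  (8, 4) → P = 552

x1 = 8, x2 = 4, maximum P = 552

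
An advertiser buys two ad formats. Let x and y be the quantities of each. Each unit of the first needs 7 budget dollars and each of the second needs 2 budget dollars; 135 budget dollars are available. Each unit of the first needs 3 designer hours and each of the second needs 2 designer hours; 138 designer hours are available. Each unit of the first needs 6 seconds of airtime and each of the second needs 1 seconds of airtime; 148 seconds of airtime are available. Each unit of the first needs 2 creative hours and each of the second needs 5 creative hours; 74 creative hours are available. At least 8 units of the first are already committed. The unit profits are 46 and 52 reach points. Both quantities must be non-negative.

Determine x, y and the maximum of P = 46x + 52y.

x = 17, y = 8, maximum P = 1198

Corner points and P = 46x + 52y:
  (135/7, 0) → P = 6210/7
  (8, 0) → P = 368
  (17, 8) → P = 1198
  (8, 58/5) → P = 4856/5

The binding constraints are 7x + 2y = 135 and 2x + 5y = 74.
Solving simultaneously gives x = 17, y = 8.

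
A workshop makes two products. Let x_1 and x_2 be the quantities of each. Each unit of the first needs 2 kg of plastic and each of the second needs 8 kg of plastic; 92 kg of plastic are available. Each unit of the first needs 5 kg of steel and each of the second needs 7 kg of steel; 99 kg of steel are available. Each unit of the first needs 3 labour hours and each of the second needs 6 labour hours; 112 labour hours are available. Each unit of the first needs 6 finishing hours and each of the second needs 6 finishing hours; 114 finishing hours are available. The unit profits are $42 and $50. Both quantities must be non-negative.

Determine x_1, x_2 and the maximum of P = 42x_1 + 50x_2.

Vertices and P = 42x_1 + 50x_2:
  (0, 0) → P = 0
  (0, 23/2) → P = 575
  (19, 0) → P = 798
  (74/13, 131/13) → P = 9658/13
  (17, 2) → P = 814

The binding constraints are 5x_1 + 7x_2 = 99 and 6x_1 + 6x_2 = 114.
Solving simultaneously gives x_1 = 17, x_2 = 2.

x_1 = 17, x_2 = 2, maximum P = 814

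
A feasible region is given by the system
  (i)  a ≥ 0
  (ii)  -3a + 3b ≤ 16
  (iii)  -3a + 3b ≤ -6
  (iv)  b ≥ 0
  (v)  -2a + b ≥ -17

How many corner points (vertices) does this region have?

3

Pairwise boundary intersections that survive every other constraint:
  (2, 0)
  (15, 13)
  (17/2, 0)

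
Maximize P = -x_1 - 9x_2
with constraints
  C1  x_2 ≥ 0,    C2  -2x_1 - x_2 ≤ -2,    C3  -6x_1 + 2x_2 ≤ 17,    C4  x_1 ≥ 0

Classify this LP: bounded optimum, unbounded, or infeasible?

bounded optimum

Vertices and P = -x_1 - 9x_2:
  (1, 0) → P = -1
  (0, 2) → P = -18
  (0, 17/2) → P = -153/2
The feasible region has finitely many vertices and no improving ray; the maximum is -1 at (1, 0).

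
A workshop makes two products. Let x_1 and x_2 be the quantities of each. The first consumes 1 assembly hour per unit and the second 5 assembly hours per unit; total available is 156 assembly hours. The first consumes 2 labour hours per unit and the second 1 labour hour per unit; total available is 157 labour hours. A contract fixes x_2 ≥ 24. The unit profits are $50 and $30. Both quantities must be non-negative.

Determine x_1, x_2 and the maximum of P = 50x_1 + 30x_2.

x_1 = 36, x_2 = 24, maximum P = 2520

Feasible corners and P = 50x_1 + 30x_2:
  (0, 156/5) → P = 936
  (0, 24) → P = 720
  (36, 24) → P = 2520

The optimum lies where x_1 + 5x_2 = 156 and x_2 = 24.
Solving simultaneously gives x_1 = 36, x_2 = 24.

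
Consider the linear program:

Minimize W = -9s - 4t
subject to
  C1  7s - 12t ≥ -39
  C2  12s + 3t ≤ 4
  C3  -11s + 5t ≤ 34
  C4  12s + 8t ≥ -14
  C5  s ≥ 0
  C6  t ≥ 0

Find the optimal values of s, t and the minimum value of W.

s = 0, t = 4/3, minimum W = -16/3

Extreme points and W = -9s - 4t:
  (0, 4/3) → W = -16/3
  (1/3, 0) → W = -3
  (0, 0) → W = 0

The binding constraints are 12s + 3t = 4 and s = 0.
Solving simultaneously gives s = 0, t = 4/3.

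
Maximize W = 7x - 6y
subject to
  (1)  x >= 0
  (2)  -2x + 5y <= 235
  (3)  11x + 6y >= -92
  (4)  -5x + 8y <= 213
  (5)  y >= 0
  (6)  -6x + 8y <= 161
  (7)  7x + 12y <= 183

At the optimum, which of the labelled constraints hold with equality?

Vertices and W = 7x - 6y:
  (0, 0) → W = 0
  (0, 61/4) → W = -183/2
  (183/7, 0) → W = 183

The maximum is at (183/7, 0). Substituting into each constraint, equality holds for (5) and (7); the remaining constraints have slack.

(5) and (7)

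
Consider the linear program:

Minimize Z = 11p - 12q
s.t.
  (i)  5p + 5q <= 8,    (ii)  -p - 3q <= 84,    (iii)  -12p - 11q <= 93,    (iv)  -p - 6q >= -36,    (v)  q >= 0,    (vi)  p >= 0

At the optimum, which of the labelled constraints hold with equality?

Vertices and Z = 11p - 12q:
  (8/5, 0) → Z = 88/5
  (0, 8/5) → Z = -96/5
  (0, 0) → Z = 0

The minimum is at (0, 8/5). Substituting into each constraint, equality holds for (i) and (vi); the remaining constraints have slack.

(i) and (vi)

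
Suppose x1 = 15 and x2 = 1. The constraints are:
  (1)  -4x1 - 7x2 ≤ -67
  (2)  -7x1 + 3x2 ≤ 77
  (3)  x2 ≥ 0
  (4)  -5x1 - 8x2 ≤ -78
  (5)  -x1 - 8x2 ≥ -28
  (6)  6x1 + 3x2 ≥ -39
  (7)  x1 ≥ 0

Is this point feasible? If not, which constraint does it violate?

feasible

(1): -67 ≤ -67 ✓
(2): -102 ≤ 77 ✓
(3): 1 ≥ 0 ✓
(4): -83 ≤ -78 ✓
(5): -23 ≥ -28 ✓
(6): 93 ≥ -39 ✓
(7): 15 ≥ 0 ✓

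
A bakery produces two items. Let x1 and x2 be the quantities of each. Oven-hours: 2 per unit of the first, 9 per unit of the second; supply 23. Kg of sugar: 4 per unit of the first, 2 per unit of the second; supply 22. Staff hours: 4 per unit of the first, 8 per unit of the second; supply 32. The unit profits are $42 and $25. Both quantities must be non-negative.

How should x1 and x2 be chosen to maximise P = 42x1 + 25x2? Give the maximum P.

x1 = 19/4, x2 = 3/2, maximum P = 237

Corner points and P = 42x1 + 25x2:
  (0, 0) → P = 0
  (0, 23/9) → P = 575/9
  (11/2, 0) → P = 231
  (19/4, 3/2) → P = 237

At the optimal vertex, 2x1 + 9x2 = 23 and 4x1 + 2x2 = 22.
Solving simultaneously gives x1 = 19/4, x2 = 3/2.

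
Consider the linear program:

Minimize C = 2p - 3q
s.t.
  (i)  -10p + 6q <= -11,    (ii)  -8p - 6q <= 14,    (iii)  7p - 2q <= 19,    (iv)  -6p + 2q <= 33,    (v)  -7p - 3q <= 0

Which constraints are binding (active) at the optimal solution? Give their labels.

Extreme points and C = 2p - 3q:
  (46/11, 113/22) → C = -155/22
  (11/24, -77/72) → C = 33/8
  (57/35, -19/5) → C = 513/35

The minimum is at (46/11, 113/22). Substituting into each constraint, equality holds for (i) and (iii); the remaining constraints have slack.

(i) and (iii)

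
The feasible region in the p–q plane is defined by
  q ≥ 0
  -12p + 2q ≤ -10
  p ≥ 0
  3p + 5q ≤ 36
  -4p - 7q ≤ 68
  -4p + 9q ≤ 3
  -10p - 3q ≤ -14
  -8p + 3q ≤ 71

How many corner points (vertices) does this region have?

Intersecting each pair of boundary lines and keeping only the points that satisfy every inequality leaves:
  (12, 0)
  (7/5, 0)
  (309/47, 153/47)
  (39/34, 43/51)

4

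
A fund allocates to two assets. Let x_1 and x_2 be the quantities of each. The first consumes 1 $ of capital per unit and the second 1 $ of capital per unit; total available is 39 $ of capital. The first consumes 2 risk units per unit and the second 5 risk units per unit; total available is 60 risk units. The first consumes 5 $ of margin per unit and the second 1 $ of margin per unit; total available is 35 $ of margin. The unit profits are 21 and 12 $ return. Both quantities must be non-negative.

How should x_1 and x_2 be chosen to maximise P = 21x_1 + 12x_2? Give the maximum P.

Vertices and P = 21x_1 + 12x_2:
  (0, 0) → P = 0
  (0, 12) → P = 144
  (7, 0) → P = 147
  (5, 10) → P = 225

The optimum lies where 2x_1 + 5x_2 = 60 and 5x_1 + x_2 = 35.
Solving simultaneously gives x_1 = 5, x_2 = 10.

x_1 = 5, x_2 = 10, maximum P = 225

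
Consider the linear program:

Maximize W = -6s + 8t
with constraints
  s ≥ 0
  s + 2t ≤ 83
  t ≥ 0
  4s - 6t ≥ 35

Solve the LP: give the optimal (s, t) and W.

s = 35/4, t = 0, maximum W = -105/2

Extreme points and W = -6s + 8t:
  (83, 0) → W = -498
  (284/7, 297/14) → W = -516/7
  (35/4, 0) → W = -105/2

The binding constraints are t = 0 and 4s - 6t = 35.
Solving simultaneously gives s = 35/4, t = 0.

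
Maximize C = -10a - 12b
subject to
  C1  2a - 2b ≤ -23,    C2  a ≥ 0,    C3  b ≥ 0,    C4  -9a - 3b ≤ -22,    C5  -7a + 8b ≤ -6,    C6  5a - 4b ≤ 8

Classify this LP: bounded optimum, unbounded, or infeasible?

The boundaries 2a - 2b = -23 and a = 0 meet at (0, 23/2), but that point violates -7a + 8b ≤ -6. Every candidate vertex is excluded by some other constraint, so the feasible region is empty.

infeasible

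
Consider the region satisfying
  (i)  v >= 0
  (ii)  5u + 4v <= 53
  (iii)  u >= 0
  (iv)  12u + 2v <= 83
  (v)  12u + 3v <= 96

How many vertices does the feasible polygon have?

Intersecting each pair of boundary lines and keeping only the points that satisfy every inequality leaves:
  (0, 0)
  (83/12, 0)
  (0, 53/4)
  (113/19, 221/38)

4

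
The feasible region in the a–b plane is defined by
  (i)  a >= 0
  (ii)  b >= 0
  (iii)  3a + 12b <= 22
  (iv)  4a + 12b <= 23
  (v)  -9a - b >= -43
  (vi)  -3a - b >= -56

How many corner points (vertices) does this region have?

Pairwise boundary intersections that survive every other constraint:
  (0, 0)
  (0, 11/6)
  (43/9, 0)
  (1, 19/12)
  (493/104, 35/104)

5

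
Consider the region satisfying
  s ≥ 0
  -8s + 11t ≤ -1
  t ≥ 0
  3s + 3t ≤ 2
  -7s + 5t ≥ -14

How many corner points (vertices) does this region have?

3

Intersecting each pair of boundary lines and keeping only the points that satisfy every inequality leaves:
  (1/8, 0)
  (25/57, 13/57)
  (2/3, 0)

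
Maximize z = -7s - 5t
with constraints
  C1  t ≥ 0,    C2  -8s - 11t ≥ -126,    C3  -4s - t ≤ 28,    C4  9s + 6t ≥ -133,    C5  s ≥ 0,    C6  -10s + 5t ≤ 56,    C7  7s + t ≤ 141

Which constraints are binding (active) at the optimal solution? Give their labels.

C1 and C5

Vertices and z = -7s - 5t:
  (63/4, 0) → z = -441/4
  (0, 0) → z = 0
  (7/75, 854/75) → z = -4319/75
  (0, 56/5) → z = -56

The maximum is at (0, 0). Substituting into each constraint, equality holds for C1 and C5; the remaining constraints have slack.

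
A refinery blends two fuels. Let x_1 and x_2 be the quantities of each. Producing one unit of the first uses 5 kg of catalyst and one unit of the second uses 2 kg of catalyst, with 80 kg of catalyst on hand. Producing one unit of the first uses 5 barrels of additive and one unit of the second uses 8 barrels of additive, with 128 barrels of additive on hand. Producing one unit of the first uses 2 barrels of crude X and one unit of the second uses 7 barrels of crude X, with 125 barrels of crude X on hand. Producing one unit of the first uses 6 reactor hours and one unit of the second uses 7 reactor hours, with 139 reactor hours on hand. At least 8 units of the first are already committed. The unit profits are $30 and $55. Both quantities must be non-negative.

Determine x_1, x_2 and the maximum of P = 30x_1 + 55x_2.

x_1 = 8, x_2 = 11, maximum P = 845

The optimum lies where 5x_1 + 8x_2 = 128 and x_1 = 8.
Solving simultaneously gives x_1 = 8, x_2 = 11.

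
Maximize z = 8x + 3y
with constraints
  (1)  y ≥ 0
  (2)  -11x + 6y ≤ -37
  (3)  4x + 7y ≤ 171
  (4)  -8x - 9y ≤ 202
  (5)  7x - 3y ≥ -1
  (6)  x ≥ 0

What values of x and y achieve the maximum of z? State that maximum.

Feasible corners and z = 8x + 3y:
  (37/11, 0) → z = 296/11
  (171/4, 0) → z = 342
  (1285/101, 1733/101) → z = 15479/101

x = 171/4, y = 0, maximum z = 342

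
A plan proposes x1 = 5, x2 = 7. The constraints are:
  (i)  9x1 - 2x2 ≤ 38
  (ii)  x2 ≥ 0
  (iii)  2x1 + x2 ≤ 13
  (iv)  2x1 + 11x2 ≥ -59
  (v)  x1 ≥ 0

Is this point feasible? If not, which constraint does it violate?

not feasible — violates (iii)

Constraint (iii): 2x1 + x2 = 17, which is not ≤ 13. All other constraints are satisfied.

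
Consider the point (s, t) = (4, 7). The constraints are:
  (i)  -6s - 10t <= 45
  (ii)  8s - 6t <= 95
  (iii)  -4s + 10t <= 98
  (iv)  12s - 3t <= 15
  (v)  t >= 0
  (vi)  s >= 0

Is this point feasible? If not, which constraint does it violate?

Constraint (iv): 12s - 3t = 27, which is not ≤ 15. All other constraints are satisfied.

not feasible — violates (iv)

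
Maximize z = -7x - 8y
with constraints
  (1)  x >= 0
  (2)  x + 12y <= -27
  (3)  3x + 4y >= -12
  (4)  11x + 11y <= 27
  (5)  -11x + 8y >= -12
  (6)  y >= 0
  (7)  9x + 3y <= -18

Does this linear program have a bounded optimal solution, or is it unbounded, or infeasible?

The boundaries y = 0 and 9x + 3y = -18 meet at (-2, 0), but that point violates x ≥ 0. Every candidate vertex is excluded by some other constraint, so the feasible region is empty.

infeasible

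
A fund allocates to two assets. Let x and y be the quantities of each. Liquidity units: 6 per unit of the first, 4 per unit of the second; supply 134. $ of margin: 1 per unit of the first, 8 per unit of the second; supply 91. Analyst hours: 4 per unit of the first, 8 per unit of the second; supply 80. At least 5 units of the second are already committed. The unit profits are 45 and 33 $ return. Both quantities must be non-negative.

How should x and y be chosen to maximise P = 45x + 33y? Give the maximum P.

x = 10, y = 5, maximum P = 615

Feasible corners and P = 45x + 33y:
  (0, 10) → P = 330
  (0, 5) → P = 165
  (10, 5) → P = 615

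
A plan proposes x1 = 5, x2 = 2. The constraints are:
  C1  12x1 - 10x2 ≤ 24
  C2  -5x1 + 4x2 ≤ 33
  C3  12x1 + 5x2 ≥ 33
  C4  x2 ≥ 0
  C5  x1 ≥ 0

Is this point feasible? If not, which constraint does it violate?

Constraint C1: 12x1 - 10x2 = 40, which is not ≤ 24. All other constraints are satisfied.

not feasible — violates C1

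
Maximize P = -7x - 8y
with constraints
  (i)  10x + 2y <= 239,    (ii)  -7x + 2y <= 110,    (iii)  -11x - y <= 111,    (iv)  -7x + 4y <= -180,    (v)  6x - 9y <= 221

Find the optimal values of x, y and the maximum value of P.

Vertices and P = -7x - 8y:
  (658/27, -127/54) → P = -1366/9
  (2593/102, -388/51) → P = -3981/34
  (736/39, -467/39) → P = -472/13

The optimum lies where -7x + 4y = -180 and 6x - 9y = 221.
Solving simultaneously gives x = 736/39, y = -467/39.

x = 736/39, y = -467/39, maximum P = -472/13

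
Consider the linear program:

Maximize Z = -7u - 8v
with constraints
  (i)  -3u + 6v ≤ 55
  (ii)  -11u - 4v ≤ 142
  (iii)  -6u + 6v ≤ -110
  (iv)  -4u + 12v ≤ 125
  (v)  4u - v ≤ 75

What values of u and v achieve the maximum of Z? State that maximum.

u = 158/27, v = -1393/27, maximum Z = 3346/9

Corner points and Z = -7u - 8v:
  (-206/45, -1031/45) → Z = 646/3
  (158/27, -1393/27) → Z = 3346/9
  (170/9, 5/9) → Z = -410/3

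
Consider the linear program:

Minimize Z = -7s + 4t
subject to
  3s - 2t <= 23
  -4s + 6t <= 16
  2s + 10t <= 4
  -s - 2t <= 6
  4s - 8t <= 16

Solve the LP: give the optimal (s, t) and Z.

Extreme points and Z = -7s + 4t:
  (-34/13, 12/13) → Z = 22
  (-34/7, -4/7) → Z = 222/7
  (24/7, -2/7) → Z = -176/7
  (-1, -5/2) → Z = -3

s = 24/7, t = -2/7, minimum Z = -176/7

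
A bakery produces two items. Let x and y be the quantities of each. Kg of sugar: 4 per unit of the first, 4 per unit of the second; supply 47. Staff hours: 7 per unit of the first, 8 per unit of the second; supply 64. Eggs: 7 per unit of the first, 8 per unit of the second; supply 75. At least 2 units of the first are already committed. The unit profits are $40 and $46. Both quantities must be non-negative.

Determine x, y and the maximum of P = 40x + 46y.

x = 2, y = 25/4, maximum P = 735/2

At the optimal vertex, 7x + 8y = 64 and x = 2.
Solving simultaneously gives x = 2, y = 25/4.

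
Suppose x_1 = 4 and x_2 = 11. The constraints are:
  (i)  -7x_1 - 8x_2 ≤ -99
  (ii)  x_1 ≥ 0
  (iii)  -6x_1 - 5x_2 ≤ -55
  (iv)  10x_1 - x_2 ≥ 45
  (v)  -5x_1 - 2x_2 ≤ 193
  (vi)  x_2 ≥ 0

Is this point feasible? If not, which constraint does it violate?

Constraint (iv): 10x_1 - x_2 = 29, which is not ≥ 45. All other constraints are satisfied.

not feasible — violates (iv)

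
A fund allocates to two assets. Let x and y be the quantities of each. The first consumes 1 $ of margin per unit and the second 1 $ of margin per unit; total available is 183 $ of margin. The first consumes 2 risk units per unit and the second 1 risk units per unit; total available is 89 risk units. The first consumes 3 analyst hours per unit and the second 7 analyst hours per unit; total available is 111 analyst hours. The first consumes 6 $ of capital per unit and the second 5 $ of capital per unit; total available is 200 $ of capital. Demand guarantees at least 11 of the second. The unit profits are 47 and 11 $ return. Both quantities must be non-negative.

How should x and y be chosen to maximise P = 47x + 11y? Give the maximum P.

x = 34/3, y = 11, maximum P = 1961/3

Extreme points and P = 47x + 11y:
  (0, 111/7) → P = 1221/7
  (0, 11) → P = 121
  (34/3, 11) → P = 1961/3

At the optimal vertex, 3x + 7y = 111 and y = 11.
Solving simultaneously gives x = 34/3, y = 11.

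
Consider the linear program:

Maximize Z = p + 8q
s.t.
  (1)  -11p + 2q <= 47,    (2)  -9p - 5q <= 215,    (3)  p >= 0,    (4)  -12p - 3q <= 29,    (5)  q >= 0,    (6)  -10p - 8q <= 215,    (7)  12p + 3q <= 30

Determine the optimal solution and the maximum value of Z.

Vertices and Z = p + 8q:
  (0, 0) → Z = 0
  (0, 10) → Z = 80
  (5/2, 0) → Z = 5/2

p = 0, q = 10, maximum Z = 80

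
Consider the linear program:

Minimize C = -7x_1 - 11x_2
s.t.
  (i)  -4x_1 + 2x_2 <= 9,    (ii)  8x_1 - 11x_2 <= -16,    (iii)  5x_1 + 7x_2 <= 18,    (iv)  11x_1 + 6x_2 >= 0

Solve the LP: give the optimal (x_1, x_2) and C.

The optimum lies where -4x_1 + 2x_2 = 9 and 5x_1 + 7x_2 = 18.
Solving simultaneously gives x_1 = -27/38, x_2 = 117/38.

x_1 = -27/38, x_2 = 117/38, minimum C = -549/19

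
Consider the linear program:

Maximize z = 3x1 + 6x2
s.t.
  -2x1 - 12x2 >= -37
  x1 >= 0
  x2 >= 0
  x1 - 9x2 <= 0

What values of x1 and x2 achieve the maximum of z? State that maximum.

x1 = 111/10, x2 = 37/30, maximum z = 407/10

Vertices and z = 3x1 + 6x2:
  (0, 37/12) → z = 37/2
  (111/10, 37/30) → z = 407/10
  (0, 0) → z = 0

At the optimal vertex, -2x1 - 12x2 = -37 and x1 - 9x2 = 0.
Solving simultaneously gives x1 = 111/10, x2 = 37/30.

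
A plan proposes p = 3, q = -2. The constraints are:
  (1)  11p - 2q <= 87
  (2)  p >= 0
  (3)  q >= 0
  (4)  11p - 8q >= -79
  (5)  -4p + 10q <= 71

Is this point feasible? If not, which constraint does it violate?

Constraint (3): q = -2, which is not ≥ 0. All other constraints are satisfied.

not feasible — violates (3)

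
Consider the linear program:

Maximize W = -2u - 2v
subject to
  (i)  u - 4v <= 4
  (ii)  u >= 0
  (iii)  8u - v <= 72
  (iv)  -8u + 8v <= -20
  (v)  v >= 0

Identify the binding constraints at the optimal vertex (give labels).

Extreme points and W = -2u - 2v:
  (284/31, 40/31) → W = -648/31
  (4, 0) → W = -8
  (139/14, 52/7) → W = -243/7
  (5/2, 0) → W = -5

The maximum is at (5/2, 0). Substituting into each constraint, equality holds for (iv) and (v); the remaining constraints have slack.

(iv) and (v)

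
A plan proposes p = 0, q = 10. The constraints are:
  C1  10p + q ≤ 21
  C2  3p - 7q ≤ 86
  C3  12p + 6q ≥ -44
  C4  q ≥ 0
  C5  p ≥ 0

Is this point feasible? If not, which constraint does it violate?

feasible

C1: 10 ≤ 21 ✓
C2: -70 ≤ 86 ✓
C3: 60 ≥ -44 ✓
C4: 10 ≥ 0 ✓
C5: 0 ≥ 0 ✓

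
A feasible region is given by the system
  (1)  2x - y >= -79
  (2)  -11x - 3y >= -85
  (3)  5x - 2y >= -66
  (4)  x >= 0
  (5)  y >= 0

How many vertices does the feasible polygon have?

Pairwise boundary intersections that survive every other constraint:
  (0, 85/3)
  (85/11, 0)
  (0, 0)

3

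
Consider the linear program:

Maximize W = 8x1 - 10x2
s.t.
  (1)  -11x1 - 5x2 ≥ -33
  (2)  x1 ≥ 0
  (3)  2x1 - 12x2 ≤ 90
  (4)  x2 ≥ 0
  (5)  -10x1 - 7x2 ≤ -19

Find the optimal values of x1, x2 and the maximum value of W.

x1 = 3, x2 = 0, maximum W = 24

At the optimal vertex, -11x1 - 5x2 = -33 and x2 = 0.
Solving simultaneously gives x1 = 3, x2 = 0.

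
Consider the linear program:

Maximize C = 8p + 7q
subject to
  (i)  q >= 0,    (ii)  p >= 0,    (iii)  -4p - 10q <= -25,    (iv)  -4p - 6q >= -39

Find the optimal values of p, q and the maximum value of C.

p = 39/4, q = 0, maximum C = 78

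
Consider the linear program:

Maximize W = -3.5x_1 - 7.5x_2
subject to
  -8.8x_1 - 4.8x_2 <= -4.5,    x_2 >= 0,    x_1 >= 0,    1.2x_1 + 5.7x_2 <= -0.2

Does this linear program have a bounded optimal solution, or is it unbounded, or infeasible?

The boundaries -8.8x_1 - 4.8x_2 = -4.5 and x_2 = 0 meet at (45/88, 0), but that point violates 1.2x_1 + 5.7x_2 ≤ -0.2. Every candidate vertex is excluded by some other constraint, so the feasible region is empty.

infeasible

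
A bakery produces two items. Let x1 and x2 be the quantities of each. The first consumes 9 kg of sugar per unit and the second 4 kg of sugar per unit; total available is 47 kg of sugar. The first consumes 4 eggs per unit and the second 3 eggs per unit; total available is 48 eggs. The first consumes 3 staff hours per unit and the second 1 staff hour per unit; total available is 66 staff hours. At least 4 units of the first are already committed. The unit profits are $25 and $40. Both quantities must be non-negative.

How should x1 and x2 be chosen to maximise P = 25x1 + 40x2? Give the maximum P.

x1 = 4, x2 = 11/4, maximum P = 210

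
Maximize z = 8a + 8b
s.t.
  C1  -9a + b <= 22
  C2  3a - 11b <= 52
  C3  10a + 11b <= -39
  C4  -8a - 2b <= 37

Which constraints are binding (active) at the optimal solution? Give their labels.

C2 and C3

Corner points and z = 8a + 8b:
  (-49/16, -89/16) → z = -69
  (-281/109, -131/109) → z = -3296/109
  (1, -49/11) → z = -304/11

The maximum is at (1, -49/11). Substituting into each constraint, equality holds for C2 and C3; the remaining constraints have slack.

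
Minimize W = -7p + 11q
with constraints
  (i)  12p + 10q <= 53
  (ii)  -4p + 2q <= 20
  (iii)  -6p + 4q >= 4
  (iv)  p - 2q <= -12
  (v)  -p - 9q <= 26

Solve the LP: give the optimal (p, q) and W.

p = -7/17, q = 197/34, minimum W = 2265/34

Vertices and W = -7p + 11q:
  (-47/32, 113/16) → W = 2815/32
  (-7/17, 197/34) → W = 2265/34
  (-8/3, 14/3) → W = 70

The optimum lies where 12p + 10q = 53 and p - 2q = -12.
Solving simultaneously gives p = -7/17, q = 197/34.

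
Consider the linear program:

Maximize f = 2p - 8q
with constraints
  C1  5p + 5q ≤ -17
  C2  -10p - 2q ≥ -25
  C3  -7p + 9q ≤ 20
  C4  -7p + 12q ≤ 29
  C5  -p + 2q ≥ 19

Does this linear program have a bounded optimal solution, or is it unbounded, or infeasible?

The boundaries 5p + 5q = -17 and -10p - 2q = -25 meet at (159/40, -59/8), but that point violates -p + 2q ≥ 19. Every candidate vertex is excluded by some other constraint, so the feasible region is empty.

infeasible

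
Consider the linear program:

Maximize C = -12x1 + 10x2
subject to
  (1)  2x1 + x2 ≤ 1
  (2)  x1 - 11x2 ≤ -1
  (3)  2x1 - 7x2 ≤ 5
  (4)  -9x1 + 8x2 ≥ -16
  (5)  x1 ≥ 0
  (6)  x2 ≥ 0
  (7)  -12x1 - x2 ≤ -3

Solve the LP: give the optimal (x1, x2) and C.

Extreme points and C = -12x1 + 10x2:
  (10/23, 3/23) → C = -90/23
  (1/5, 3/5) → C = 18/5
  (32/133, 15/133) → C = -234/133

x1 = 1/5, x2 = 3/5, maximum C = 18/5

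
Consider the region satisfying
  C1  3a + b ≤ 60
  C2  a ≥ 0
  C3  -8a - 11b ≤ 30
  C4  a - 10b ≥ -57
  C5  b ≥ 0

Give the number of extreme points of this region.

4

The feasible vertices (each the meet of two boundaries and inside every other half-plane) are:
  (543/31, 231/31)
  (20, 0)
  (0, 57/10)
  (0, 0)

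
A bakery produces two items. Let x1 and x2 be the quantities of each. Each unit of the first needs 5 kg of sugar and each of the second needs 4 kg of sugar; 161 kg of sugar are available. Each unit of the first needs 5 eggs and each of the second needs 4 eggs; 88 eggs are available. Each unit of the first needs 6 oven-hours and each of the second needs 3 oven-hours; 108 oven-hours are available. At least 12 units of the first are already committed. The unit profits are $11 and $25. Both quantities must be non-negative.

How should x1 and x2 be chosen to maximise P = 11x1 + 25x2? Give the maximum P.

Vertices and P = 11x1 + 25x2:
  (88/5, 0) → P = 968/5
  (12, 0) → P = 132
  (12, 7) → P = 307

The binding constraints are 5x1 + 4x2 = 88 and x1 = 12.
Solving simultaneously gives x1 = 12, x2 = 7.

x1 = 12, x2 = 7, maximum P = 307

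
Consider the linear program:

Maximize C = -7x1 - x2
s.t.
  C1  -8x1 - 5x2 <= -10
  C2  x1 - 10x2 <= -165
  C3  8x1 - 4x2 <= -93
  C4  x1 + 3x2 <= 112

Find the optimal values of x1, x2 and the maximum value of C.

x1 = -530/19, x2 = 886/19, maximum C = 2824/19

Corner points and C = -7x1 - x2:
  (-145/17, 266/17) → C = 749/17
  (-530/19, 886/19) → C = 2824/19
  (-135/38, 1227/76) → C = 663/76
  (169/28, 989/28) → C = -543/7

At the optimal vertex, -8x1 - 5x2 = -10 and x1 + 3x2 = 112.
Solving simultaneously gives x1 = -530/19, x2 = 886/19.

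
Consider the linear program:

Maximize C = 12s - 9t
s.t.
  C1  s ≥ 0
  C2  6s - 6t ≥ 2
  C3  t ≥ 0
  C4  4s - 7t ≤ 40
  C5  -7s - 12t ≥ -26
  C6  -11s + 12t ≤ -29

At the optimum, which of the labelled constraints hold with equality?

C3 and C5

Vertices and C = 12s - 9t:
  (26/7, 0) → C = 312/7
  (29/11, 0) → C = 348/11
  (55/18, 83/216) → C = 797/24

The maximum is at (26/7, 0). Substituting into each constraint, equality holds for C3 and C5; the remaining constraints have slack.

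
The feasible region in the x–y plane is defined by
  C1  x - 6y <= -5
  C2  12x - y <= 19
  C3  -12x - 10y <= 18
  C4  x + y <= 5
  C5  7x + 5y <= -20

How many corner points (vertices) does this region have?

3

Of the 10 pairwise boundary intersections, those satisfying every inequality are:
  (-34, 39)
  (-11, 57/5)
  (-45/2, 55/2)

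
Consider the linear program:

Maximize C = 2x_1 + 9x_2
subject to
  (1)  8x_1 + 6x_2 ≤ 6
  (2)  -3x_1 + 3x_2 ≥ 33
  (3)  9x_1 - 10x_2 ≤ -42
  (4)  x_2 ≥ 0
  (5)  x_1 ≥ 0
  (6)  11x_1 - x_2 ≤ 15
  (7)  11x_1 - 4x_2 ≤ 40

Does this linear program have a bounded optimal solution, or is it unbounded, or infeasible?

The boundaries 8x_1 + 6x_2 = 6 and -3x_1 + 3x_2 = 33 meet at (-30/7, 47/7), but that point violates x_1 ≥ 0. Every candidate vertex is excluded by some other constraint, so the feasible region is empty.

infeasible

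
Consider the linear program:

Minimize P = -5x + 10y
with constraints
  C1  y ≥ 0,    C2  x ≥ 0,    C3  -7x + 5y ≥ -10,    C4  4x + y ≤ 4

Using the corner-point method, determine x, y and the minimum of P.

Extreme points and P = -5x + 10y:
  (0, 0) → P = 0
  (1, 0) → P = -5
  (0, 4) → P = 40

x = 1, y = 0, minimum P = -5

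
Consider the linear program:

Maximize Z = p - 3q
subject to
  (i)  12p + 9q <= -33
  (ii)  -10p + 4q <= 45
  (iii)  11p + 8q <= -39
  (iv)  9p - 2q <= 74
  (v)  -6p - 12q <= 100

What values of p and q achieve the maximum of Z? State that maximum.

p = 83/21, q = -433/42, maximum Z = 1465/42

Vertices and Z = p - 3q:
  (-129/31, 105/124) → Z = -831/124
  (-235/36, -365/72) → Z = 625/72
  (83/21, -433/42) → Z = 1465/42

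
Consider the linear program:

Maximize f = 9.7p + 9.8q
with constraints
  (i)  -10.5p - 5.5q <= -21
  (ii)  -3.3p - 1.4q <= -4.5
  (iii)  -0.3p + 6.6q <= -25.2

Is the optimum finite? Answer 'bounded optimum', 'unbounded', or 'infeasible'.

unbounded

From the feasible point (168/43, -1722/473), moving in the direction (6.6, 0.3) keeps every constraint satisfied while f increases without bound.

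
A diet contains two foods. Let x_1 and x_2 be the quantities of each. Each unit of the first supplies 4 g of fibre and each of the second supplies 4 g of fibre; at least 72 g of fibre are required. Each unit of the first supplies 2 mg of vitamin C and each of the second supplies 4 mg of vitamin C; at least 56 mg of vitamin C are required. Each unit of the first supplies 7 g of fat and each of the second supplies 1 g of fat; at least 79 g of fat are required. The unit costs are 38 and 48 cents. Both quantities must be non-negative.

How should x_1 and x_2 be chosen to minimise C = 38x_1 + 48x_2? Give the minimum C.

x_1 = 10, x_2 = 9, minimum C = 812

Extreme points and C = 38x_1 + 48x_2:
  (0, 79) → C = 3792
  (28, 0) → C = 1064
  (10, 9) → C = 812
The feasible region is unbounded (it extends along (0, 1), (1, 0)), but C strictly increases along every unbounded feasible direction, so there is no improving ray and the minimum is attained at a vertex.

At the optimal vertex, 2x_1 + 4x_2 = 56 and 7x_1 + x_2 = 79.
Solving simultaneously gives x_1 = 10, x_2 = 9.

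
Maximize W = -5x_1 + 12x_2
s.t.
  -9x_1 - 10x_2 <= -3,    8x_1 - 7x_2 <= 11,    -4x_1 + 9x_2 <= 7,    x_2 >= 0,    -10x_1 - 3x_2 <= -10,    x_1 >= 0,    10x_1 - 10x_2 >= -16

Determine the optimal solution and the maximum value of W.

x_1 = 37/11, x_2 = 25/11, maximum W = 115/11

The optimum lies where 8x_1 - 7x_2 = 11 and -4x_1 + 9x_2 = 7.
Solving simultaneously gives x_1 = 37/11, x_2 = 25/11.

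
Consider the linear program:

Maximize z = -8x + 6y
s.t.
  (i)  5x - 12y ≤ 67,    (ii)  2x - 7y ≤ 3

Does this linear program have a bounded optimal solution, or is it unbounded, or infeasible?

From the feasible point (433/11, 119/11), moving in the direction (-7, -2) keeps every constraint satisfied while z increases without bound.

unbounded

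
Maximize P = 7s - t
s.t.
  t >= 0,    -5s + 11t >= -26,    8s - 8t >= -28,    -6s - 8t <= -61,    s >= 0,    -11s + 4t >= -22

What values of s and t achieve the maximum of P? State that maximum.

s = 36/7, t = 121/14, maximum P = 383/14

Vertices and P = 7s - t:
  (33/14, 41/7) → P = 149/14
  (36/7, 121/14) → P = 383/14
  (15/4, 77/16) → P = 343/16

The binding constraints are 8s - 8t = -28 and -11s + 4t = -22.
Solving simultaneously gives s = 36/7, t = 121/14.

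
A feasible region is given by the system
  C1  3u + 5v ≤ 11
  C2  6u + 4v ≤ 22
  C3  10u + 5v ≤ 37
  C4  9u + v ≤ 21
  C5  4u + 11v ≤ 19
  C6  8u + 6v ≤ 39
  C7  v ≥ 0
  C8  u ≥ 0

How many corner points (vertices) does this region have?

5

Pairwise boundary intersections that survive every other constraint:
  (47/21, 6/7)
  (2, 1)
  (7/3, 0)
  (0, 19/11)
  (0, 0)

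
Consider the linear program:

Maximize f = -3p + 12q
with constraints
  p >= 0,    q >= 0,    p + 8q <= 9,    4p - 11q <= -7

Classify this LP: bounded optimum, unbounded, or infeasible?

bounded optimum

Vertices and f = -3p + 12q:
  (0, 9/8) → f = 27/2
  (0, 7/11) → f = 84/11
  (1, 1) → f = 9
The feasible region has finitely many vertices and no improving ray; the maximum is 27/2 at (0, 9/8).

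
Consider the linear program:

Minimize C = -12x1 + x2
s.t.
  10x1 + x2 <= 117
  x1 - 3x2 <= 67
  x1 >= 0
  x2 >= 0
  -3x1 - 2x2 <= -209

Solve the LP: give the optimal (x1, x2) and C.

Feasible corners and C = -12x1 + x2:
  (0, 117) → C = 117
  (25/17, 1739/17) → C = 1439/17
  (0, 209/2) → C = 209/2

x1 = 25/17, x2 = 1739/17, minimum C = 1439/17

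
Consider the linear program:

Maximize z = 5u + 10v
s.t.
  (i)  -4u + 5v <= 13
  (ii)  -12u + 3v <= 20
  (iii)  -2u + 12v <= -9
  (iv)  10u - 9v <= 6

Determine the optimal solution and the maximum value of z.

Corner points and z = 5u + 10v:
  (-89/46, -74/69) → z = -2815/138
  (-33/13, -136/39) → z = -1855/39
  (-3/34, -13/17) → z = -275/34

The binding constraints are -2u + 12v = -9 and 10u - 9v = 6.
Solving simultaneously gives u = -3/34, v = -13/17.

u = -3/34, v = -13/17, maximum z = -275/34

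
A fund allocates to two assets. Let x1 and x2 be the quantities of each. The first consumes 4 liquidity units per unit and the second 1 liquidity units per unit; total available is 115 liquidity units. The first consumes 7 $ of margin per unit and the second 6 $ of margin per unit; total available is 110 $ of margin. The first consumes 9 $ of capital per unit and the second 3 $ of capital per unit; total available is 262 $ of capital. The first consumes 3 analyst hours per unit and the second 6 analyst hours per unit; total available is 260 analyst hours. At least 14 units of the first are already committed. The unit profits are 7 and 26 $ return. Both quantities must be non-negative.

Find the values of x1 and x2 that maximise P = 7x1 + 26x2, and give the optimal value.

x1 = 14, x2 = 2, maximum P = 150

Extreme points and P = 7x1 + 26x2:
  (110/7, 0) → P = 110
  (14, 0) → P = 98
  (14, 2) → P = 150

The optimum lies where 7x1 + 6x2 = 110 and x1 = 14.
Solving simultaneously gives x1 = 14, x2 = 2.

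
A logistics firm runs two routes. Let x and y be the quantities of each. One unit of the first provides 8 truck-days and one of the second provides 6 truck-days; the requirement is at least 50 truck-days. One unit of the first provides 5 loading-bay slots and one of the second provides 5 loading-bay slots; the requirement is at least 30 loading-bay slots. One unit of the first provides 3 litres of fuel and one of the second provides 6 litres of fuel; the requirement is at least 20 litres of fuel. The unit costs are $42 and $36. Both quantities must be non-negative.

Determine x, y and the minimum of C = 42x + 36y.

Vertices and C = 42x + 36y:
  (0, 25/3) → C = 300
  (20/3, 0) → C = 280
  (6, 1/3) → C = 264
The feasible region is unbounded (it extends along (0, 1), (1, 0)), but C strictly increases along every unbounded feasible direction, so there is no improving ray and the minimum is attained at a vertex.

x = 6, y = 1/3, minimum C = 264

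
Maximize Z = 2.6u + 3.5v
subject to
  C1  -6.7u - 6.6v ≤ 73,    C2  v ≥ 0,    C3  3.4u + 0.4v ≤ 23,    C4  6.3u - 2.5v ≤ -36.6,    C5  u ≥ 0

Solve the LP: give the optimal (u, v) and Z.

u = 0, v = 57.5, maximum Z = 201.25

At the optimal vertex, 3.4u + 0.4v = 23 and u = 0.
Solving simultaneously gives u = 0, v = 115/2.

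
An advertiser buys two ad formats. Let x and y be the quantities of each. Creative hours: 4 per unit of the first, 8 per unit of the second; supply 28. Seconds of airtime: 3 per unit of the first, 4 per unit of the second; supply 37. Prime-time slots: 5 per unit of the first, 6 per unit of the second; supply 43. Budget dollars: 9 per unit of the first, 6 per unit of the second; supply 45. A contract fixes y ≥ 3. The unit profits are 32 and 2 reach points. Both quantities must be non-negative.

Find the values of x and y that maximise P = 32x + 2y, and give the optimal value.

x = 1, y = 3, maximum P = 38

Extreme points and P = 32x + 2y:
  (0, 7/2) → P = 7
  (0, 3) → P = 6
  (1, 3) → P = 38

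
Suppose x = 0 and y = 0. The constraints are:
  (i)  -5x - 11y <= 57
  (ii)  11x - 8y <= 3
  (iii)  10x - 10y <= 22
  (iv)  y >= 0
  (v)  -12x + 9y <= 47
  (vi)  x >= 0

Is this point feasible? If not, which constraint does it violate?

feasible

(i): 0 ≤ 57 ✓
(ii): 0 ≤ 3 ✓
(iii): 0 ≤ 22 ✓
(iv): 0 ≥ 0 ✓
(v): 0 ≤ 47 ✓
(vi): 0 ≥ 0 ✓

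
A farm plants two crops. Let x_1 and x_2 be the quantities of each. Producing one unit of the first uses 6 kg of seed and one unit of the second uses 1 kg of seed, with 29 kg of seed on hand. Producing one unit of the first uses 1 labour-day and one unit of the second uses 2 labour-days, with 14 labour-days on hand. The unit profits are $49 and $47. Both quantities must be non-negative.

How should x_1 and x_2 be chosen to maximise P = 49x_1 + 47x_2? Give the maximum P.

x_1 = 4, x_2 = 5, maximum P = 431

At the optimal vertex, 6x_1 + x_2 = 29 and x_1 + 2x_2 = 14.
Solving simultaneously gives x_1 = 4, x_2 = 5.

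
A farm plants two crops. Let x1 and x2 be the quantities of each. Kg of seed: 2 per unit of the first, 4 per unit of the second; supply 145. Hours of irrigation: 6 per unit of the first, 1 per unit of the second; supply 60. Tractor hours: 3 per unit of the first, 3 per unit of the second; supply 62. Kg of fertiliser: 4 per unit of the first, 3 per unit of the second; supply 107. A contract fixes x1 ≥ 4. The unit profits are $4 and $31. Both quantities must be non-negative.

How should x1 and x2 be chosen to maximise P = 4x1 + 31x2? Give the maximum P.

x1 = 4, x2 = 50/3, maximum P = 1598/3

Corner points and P = 4x1 + 31x2:
  (10, 0) → P = 40
  (4, 0) → P = 16
  (118/15, 64/5) → P = 6424/15
  (4, 50/3) → P = 1598/3

The binding constraints are 3x1 + 3x2 = 62 and x1 = 4.
Solving simultaneously gives x1 = 4, x2 = 50/3.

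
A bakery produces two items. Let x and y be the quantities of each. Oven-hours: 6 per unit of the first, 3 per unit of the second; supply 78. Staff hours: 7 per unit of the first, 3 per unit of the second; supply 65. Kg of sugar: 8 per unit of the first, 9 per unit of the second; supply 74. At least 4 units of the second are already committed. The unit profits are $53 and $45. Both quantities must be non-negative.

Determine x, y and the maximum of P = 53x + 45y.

Extreme points and P = 53x + 45y:
  (0, 74/9) → P = 370
  (0, 4) → P = 180
  (19/4, 4) → P = 1727/4

x = 19/4, y = 4, maximum P = 1727/4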